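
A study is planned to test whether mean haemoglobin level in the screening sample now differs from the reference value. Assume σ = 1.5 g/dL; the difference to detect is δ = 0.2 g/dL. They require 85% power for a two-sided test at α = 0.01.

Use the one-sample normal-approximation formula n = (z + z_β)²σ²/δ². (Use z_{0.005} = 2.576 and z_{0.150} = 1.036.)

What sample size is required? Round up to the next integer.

n = 734

n = (z_{α/2} + z_β)² · σ² / δ²
  = (2.576 + 1.036)² · 1.5² / 0.2²
  = 13.0465 · 2.25 / 0.04
  = 733.87
Round up → n = 734.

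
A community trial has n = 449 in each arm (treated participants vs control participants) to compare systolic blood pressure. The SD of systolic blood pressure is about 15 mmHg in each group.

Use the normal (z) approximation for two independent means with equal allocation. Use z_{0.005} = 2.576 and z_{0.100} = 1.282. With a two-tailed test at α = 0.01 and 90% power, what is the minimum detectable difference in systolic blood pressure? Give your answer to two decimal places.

δ = (z_{α/2} + z_β) · √((σ₁²+σ₂²)/n)
  = (2.576 + 1.282) · √(450/449)
  = 3.858 · √1.0022
  = 3.858 · 1.0011
  = 3.8623

Minimum detectable difference ≈ 3.86 mmHg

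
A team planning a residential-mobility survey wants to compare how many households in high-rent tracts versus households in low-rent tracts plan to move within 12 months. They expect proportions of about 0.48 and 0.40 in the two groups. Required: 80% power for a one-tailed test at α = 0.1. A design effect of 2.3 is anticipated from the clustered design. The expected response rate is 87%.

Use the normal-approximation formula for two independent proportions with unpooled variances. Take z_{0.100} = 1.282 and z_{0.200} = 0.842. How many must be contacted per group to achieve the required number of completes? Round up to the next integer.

n = 913 per group

n = (z_α + z_β)² · [p₁(1−p₁) + p₂(1−p₂)] / (p₁ − p₂)²
  = (1.282 + 0.842)² · (0.48·0.52 + 0.40·0.60) / (0.08)²
  = (2.124)² · (0.2496 + 0.2400) / 0.0064
  = 4.5114 · 0.4896 / 0.0064
  = 345.12
Design effect: 2.3 × 345.12 = 793.78.
Adjust for 87% response: 793.78 / 0.87 = 912.39.
Round up → n = 913 per group.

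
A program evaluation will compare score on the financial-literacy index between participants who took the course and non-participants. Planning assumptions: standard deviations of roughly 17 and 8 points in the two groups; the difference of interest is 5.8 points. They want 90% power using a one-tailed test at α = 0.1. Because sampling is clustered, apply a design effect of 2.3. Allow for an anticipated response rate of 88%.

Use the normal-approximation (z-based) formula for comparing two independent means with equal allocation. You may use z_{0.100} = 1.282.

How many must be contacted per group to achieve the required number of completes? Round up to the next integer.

n = 181 per group

n = (z_α + z_β)² · (σ₁² + σ₂²) / δ²
  = (1.282 + 1.282)² · (17² + 8² = 353) / 5.8²
  = 6.5741 · 353 / 33.64
  = 68.99
Design effect: 2.3 × 68.99 = 158.67.
Adjust for 88% response: 158.67 / 0.88 = 180.30.
Round up → n = 181 per group.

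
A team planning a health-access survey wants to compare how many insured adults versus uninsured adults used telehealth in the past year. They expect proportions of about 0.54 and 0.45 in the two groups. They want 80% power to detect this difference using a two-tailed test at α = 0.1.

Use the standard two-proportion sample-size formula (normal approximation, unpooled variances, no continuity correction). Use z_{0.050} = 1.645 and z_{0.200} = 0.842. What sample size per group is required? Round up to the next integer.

n = (z_{α/2} + z_β)² · [p₁(1−p₁) + p₂(1−p₂)] / (p₁ − p₂)²
  = (1.645 + 0.842)² · (0.54·0.46 + 0.45·0.55) / (0.09)²
  = (2.487)² · (0.2484 + 0.2475) / 0.0081
  = 6.1852 · 0.4959 / 0.0081
  = 378.67
Round up → n = 379 per group.

n = 379 per group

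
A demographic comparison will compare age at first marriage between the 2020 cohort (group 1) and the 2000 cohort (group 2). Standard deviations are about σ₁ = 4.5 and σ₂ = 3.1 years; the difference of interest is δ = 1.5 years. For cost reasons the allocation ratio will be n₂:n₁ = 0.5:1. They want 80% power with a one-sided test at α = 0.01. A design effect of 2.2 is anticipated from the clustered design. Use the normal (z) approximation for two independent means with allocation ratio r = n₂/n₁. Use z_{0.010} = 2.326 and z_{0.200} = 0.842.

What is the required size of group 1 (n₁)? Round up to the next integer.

n₁ = 388

n₁ = (z_α + z_β)² · (σ₁² + σ₂²/r) / δ²
   = (2.326 + 0.842)² · (4.5² + 3.1²/0.5) / 1.5²
   = 10.0362 · (20.25 + 19.22) / 2.25
   = 10.0362 · 39.47 / 2.25
   = 176.06
Design effect: 2.2 × 176.06 = 387.33.
Round up → n₁ = 388; n₂ = r·n₁ = 0.5 × 388 = 194.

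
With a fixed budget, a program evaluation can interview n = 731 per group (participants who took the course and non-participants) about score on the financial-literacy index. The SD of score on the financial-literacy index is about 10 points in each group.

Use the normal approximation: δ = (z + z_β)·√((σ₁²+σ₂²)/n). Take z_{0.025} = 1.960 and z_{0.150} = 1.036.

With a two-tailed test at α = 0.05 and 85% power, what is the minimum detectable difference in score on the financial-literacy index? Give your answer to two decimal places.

δ = (z_{α/2} + z_β) · √((σ₁²+σ₂²)/n)
  = (1.960 + 1.036) · √(200/731)
  = 2.996 · √0.2736
  = 2.996 · 0.5231
  = 1.5671

Minimum detectable difference ≈ 1.57 points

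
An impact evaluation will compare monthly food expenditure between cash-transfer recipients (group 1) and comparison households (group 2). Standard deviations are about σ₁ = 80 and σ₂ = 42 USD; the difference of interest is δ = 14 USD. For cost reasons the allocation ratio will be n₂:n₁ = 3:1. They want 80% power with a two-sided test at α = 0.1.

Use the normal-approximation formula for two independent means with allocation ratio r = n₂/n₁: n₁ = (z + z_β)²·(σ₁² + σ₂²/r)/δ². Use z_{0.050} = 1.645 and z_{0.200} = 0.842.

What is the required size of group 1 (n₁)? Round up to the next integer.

n₁ = 221

n₁ = (z_{α/2} + z_β)² · (σ₁² + σ₂²/r) / δ²
   = (1.645 + 0.842)² · (80² + 42²/3) / 14²
   = 6.1852 · (6400 + 588) / 196
   = 6.1852 · 6988 / 196
   = 220.52
Round up → n₁ = 221; n₂ = r·n₁ = 3 × 221 = 663.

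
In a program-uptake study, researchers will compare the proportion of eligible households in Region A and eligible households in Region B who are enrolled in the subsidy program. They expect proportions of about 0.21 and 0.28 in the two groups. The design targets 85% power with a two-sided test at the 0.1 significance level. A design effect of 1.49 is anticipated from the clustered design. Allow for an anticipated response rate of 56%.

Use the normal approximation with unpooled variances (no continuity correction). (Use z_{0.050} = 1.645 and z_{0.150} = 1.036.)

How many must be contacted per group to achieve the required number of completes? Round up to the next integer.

n = (z_{α/2} + z_β)² · [p₁(1−p₁) + p₂(1−p₂)] / (p₁ − p₂)²
  = (1.645 + 1.036)² · (0.21·0.79 + 0.28·0.72) / (-0.07)²
  = (2.681)² · (0.1659 + 0.2016) / 0.0049
  = 7.1878 · 0.3675 / 0.0049
  = 539.08
Design effect: 1.49 × 539.08 = 803.23.
Adjust for 56% response: 803.23 / 0.56 = 1434.34.
Round up → n = 1435 per group.

n = 1435 per group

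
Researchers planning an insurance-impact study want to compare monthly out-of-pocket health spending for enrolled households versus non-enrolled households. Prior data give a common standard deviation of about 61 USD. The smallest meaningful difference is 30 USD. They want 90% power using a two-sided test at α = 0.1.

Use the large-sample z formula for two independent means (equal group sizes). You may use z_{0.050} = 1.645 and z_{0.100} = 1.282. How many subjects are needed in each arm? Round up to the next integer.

n = (z_{α/2} + z_β)² · (σ₁² + σ₂²) / δ²
  = (1.645 + 1.282)² · (2·61² = 7442) / 30²
  = 8.5673 · 7442 / 900
  = 70.84
Round up → n = 71 per group.

n = 71 per group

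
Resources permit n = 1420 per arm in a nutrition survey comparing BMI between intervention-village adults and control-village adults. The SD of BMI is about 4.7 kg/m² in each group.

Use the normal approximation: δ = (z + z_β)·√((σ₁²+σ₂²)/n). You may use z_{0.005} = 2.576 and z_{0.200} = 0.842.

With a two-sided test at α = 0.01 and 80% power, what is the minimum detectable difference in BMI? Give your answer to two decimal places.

δ = (z_{α/2} + z_β) · √((σ₁²+σ₂²)/n)
  = (2.576 + 0.842) · √(44.18/1420)
  = 3.418 · √0.03111
  = 3.418 · 0.1764
  = 0.6029

Minimum detectable difference ≈ 0.60 kg/m²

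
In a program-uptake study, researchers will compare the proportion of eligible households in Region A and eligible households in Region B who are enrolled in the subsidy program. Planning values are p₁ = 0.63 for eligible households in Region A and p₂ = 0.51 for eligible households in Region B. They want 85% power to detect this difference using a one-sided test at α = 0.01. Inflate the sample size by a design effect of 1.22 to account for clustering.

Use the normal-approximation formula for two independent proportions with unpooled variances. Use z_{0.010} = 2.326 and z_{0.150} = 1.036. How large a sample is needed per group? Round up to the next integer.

n = 463 per group

n = (z_α + z_β)² · [p₁(1−p₁) + p₂(1−p₂)] / (p₁ − p₂)²
  = (2.326 + 1.036)² · (0.63·0.37 + 0.51·0.49) / (0.12)²
  = (3.362)² · (0.2331 + 0.2499) / 0.0144
  = 11.3030 · 0.4830 / 0.0144
  = 379.12
Design effect: 1.22 × 379.12 = 462.53.
Round up → n = 463 per group.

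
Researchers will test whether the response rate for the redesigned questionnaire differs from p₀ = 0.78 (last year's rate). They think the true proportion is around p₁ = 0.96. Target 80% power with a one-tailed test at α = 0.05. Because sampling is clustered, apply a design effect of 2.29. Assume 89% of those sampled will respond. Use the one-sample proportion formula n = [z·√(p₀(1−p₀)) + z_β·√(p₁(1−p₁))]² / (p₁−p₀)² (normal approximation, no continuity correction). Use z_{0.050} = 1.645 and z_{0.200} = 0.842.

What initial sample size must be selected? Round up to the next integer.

n = [z_α·√(p₀q₀) + z_β·√(p₁q₁)]² / (p₁ − p₀)²
  = [1.645·√(0.78·0.22) + 0.842·√(0.96·0.04)]² / (0.18)²
  = [1.645·0.4142 + 0.842·0.1960]² / 0.0324
  = [0.8464]² / 0.0324
  = 22.11
Design effect: 2.29 × 22.11 = 50.64.
Adjust for 89% response: 50.64 / 0.89 = 56.90.
Round up → n = 57.

n = 57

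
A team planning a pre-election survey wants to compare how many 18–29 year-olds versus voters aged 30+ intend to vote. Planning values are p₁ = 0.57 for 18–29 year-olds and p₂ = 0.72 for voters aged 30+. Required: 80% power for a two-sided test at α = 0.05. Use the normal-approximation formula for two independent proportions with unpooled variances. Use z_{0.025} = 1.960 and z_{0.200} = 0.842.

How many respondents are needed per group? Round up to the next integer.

n = 156 per group

n = (z_{α/2} + z_β)² · [p₁(1−p₁) + p₂(1−p₂)] / (p₁ − p₂)²
  = (1.960 + 0.842)² · (0.57·0.43 + 0.72·0.28) / (-0.15)²
  = (2.802)² · (0.2451 + 0.2016) / 0.0225
  = 7.8512 · 0.4467 / 0.0225
  = 155.87
Round up → n = 156 per group.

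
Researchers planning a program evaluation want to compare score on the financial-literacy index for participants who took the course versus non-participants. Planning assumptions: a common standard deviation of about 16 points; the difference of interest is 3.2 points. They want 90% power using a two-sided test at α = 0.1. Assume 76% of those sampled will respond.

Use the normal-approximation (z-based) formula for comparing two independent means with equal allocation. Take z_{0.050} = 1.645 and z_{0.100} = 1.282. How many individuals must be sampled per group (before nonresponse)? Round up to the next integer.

n = (z_{α/2} + z_β)² · (σ₁² + σ₂²) / δ²
  = (1.645 + 1.282)² · (2·16² = 512) / 3.2²
  = 8.5673 · 512 / 10.24
  = 428.37
Adjust for 76% response: 428.37 / 0.76 = 563.64.
Round up → n = 564 per group.

n = 564 per group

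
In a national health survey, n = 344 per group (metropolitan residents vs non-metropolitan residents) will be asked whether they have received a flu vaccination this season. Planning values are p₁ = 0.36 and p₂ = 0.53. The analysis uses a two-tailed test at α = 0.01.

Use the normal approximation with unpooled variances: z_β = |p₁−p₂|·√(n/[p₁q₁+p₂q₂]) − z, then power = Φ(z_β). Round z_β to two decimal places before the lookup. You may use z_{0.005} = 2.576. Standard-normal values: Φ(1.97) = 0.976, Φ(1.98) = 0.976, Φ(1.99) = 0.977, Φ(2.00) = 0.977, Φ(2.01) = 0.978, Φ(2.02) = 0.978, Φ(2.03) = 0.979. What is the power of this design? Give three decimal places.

Power ≈ 0.976

z_β = |p₁−p₂|·√(n/[p₁q₁+p₂q₂]) − z_{α/2}
    = 0.17 · √(344/0.4795) − 2.576
    = 0.17 · 26.7846 − 2.576
    = 4.5534 − 2.576 = 1.9774 → 1.98
Power = Φ(1.98) = 0.976.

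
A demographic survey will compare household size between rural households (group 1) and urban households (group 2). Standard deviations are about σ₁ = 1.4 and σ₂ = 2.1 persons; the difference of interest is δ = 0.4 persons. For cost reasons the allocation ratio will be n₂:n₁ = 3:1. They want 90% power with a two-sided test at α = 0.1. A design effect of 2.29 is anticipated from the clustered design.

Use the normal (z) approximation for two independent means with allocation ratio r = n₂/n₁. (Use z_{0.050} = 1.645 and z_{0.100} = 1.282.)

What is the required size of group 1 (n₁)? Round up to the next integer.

n₁ = 421

n₁ = (z_{α/2} + z_β)² · (σ₁² + σ₂²/r) / δ²
   = (1.645 + 1.282)² · (1.4² + 2.1²/3) / 0.4²
   = 8.5673 · (1.96 + 1.47) / 0.16
   = 8.5673 · 3.43 / 0.16
   = 183.66
Design effect: 2.29 × 183.66 = 420.59.
Round up → n₁ = 421; n₂ = r·n₁ = 3 × 421 = 1263.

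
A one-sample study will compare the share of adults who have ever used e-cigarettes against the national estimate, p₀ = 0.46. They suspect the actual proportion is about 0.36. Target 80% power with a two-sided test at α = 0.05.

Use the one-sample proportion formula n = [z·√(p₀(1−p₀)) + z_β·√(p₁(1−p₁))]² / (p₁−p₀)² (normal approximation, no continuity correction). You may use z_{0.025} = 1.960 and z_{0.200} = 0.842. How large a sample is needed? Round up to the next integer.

n = 191

n = [z_{α/2}·√(p₀q₀) + z_β·√(p₁q₁)]² / (p₁ − p₀)²
  = [1.960·√(0.46·0.54) + 0.842·√(0.36·0.64)]² / (-0.10)²
  = [1.960·0.4984 + 0.842·0.4800]² / 0.0100
  = [1.3810]² / 0.0100
  = 190.72
Round up → n = 191.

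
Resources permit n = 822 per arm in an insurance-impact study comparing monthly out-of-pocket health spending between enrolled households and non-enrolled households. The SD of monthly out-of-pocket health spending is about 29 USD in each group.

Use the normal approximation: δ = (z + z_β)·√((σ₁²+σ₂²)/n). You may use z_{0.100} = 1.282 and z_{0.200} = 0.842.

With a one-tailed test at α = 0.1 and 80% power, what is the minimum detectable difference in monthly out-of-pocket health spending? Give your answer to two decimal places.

δ = (z_α + z_β) · √((σ₁²+σ₂²)/n)
  = (1.282 + 0.842) · √(1682/822)
  = 2.124 · √2.0462
  = 2.124 · 1.4305
  = 3.0383

Minimum detectable difference ≈ 3.04 USD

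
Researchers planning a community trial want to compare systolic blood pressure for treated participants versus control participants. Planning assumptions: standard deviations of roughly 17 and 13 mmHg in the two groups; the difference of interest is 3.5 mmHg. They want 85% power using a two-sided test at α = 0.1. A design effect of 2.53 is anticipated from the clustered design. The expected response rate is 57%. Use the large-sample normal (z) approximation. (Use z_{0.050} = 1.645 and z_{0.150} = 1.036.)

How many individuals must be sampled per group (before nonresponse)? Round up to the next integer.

n = 1193 per group

n = (z_{α/2} + z_β)² · (σ₁² + σ₂²) / δ²
  = (1.645 + 1.036)² · (17² + 13² = 458) / 3.5²
  = 7.1878 · 458 / 12.25
  = 268.73
Design effect: 2.53 × 268.73 = 679.90.
Adjust for 57% response: 679.90 / 0.57 = 1192.80.
Round up → n = 1193 per group.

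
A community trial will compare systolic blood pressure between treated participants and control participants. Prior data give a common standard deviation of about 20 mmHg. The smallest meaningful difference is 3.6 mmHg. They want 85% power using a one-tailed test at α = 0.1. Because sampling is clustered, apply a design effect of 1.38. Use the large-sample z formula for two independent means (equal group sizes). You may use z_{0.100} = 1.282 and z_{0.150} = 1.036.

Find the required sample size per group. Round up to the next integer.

n = (z_α + z_β)² · (σ₁² + σ₂²) / δ²
  = (1.282 + 1.036)² · (2·20² = 800) / 3.6²
  = 5.3731 · 800 / 12.96
  = 331.67
Design effect: 1.38 × 331.67 = 457.71.
Round up → n = 458 per group.

n = 458 per group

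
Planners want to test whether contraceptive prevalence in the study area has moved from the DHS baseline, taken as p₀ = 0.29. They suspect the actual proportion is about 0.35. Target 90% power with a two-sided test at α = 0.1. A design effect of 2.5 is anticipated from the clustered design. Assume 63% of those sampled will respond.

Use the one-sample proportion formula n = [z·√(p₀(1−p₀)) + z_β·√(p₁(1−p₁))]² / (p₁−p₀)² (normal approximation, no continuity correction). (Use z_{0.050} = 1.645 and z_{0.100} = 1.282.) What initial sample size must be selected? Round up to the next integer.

n = 2033

n = [z_{α/2}·√(p₀q₀) + z_β·√(p₁q₁)]² / (p₁ − p₀)²
  = [1.645·√(0.29·0.71) + 1.282·√(0.35·0.65)]² / (0.06)²
  = [1.645·0.4538 + 1.282·0.4770]² / 0.0036
  = [1.3579]² / 0.0036
  = 512.20
Design effect: 2.5 × 512.20 = 1280.51.
Adjust for 63% response: 1280.51 / 0.63 = 2032.55.
Round up → n = 2033.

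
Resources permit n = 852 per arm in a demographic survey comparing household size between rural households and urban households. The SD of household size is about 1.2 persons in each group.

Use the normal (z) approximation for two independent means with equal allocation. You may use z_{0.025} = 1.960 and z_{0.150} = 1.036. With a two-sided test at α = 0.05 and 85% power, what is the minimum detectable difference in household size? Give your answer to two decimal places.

δ = (z_{α/2} + z_β) · √((σ₁²+σ₂²)/n)
  = (1.960 + 1.036) · √(2.88/852)
  = 2.996 · √0.00338
  = 2.996 · 0.0581
  = 0.1742

Minimum detectable difference ≈ 0.17 persons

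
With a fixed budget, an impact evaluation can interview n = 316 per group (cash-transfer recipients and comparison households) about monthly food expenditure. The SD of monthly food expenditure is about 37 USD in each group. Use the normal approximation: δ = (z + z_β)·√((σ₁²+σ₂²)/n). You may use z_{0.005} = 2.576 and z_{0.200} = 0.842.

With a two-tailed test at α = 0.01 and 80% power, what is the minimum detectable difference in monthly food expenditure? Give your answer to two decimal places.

Minimum detectable difference ≈ 10.06 USD

δ = (z_{α/2} + z_β) · √((σ₁²+σ₂²)/n)
  = (2.576 + 0.842) · √(2738/316)
  = 3.418 · √8.6646
  = 3.418 · 2.9436
  = 10.0611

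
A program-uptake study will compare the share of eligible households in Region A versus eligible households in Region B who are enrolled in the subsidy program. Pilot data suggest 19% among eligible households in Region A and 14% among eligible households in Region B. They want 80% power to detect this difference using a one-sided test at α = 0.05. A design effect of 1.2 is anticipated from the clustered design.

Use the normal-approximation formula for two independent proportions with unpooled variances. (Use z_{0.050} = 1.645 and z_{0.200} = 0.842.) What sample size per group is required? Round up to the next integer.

n = 815 per group

n = (z_α + z_β)² · [p₁(1−p₁) + p₂(1−p₂)] / (p₁ − p₂)²
  = (1.645 + 0.842)² · (0.19·0.81 + 0.14·0.86) / (0.05)²
  = (2.487)² · (0.1539 + 0.1204) / 0.0025
  = 6.1852 · 0.2743 / 0.0025
  = 678.64
Design effect: 1.2 × 678.64 = 814.36.
Round up → n = 815 per group.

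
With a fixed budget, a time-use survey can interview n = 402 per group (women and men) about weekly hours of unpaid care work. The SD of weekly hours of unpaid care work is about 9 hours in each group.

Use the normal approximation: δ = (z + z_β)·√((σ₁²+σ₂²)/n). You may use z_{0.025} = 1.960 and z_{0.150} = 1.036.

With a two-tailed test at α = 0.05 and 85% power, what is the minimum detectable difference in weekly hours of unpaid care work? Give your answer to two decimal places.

Minimum detectable difference ≈ 1.90 hours

δ = (z_{α/2} + z_β) · √((σ₁²+σ₂²)/n)
  = (1.960 + 1.036) · √(162/402)
  = 2.996 · √0.40299
  = 2.996 · 0.6348
  = 1.9019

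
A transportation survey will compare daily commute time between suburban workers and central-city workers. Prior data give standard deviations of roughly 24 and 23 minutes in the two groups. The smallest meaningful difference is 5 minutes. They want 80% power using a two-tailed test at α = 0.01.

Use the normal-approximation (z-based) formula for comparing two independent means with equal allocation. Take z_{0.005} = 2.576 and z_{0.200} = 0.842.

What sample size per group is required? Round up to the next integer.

n = 517 per group

n = (z_{α/2} + z_β)² · (σ₁² + σ₂²) / δ²
  = (2.576 + 0.842)² · (24² + 23² = 1105) / 5²
  = 11.6827 · 1105 / 25
  = 516.38
Round up → n = 517 per group.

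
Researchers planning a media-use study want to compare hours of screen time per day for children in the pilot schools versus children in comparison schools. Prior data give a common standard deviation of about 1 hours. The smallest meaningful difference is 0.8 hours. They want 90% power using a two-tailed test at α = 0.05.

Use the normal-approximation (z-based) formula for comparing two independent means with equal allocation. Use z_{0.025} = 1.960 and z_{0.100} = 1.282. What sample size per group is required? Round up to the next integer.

n = 33 per group

n = (z_{α/2} + z_β)² · (σ₁² + σ₂²) / δ²
  = (1.960 + 1.282)² · (2·1² = 2) / 0.8²
  = 10.5106 · 2 / 0.64
  = 32.85
Round up → n = 33 per group.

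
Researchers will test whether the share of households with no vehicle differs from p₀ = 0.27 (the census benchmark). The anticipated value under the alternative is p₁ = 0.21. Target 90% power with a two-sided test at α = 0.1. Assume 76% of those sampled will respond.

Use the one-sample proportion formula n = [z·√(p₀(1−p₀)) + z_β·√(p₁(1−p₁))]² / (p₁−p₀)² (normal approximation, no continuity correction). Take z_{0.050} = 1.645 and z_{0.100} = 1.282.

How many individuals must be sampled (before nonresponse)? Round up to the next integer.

n = 574

n = [z_{α/2}·√(p₀q₀) + z_β·√(p₁q₁)]² / (p₁ − p₀)²
  = [1.645·√(0.27·0.73) + 1.282·√(0.21·0.79)]² / (-0.06)²
  = [1.645·0.4440 + 1.282·0.4073]² / 0.0036
  = [1.2525]² / 0.0036
  = 435.75
Adjust for 76% response: 435.75 / 0.76 = 573.36.
Round up → n = 574.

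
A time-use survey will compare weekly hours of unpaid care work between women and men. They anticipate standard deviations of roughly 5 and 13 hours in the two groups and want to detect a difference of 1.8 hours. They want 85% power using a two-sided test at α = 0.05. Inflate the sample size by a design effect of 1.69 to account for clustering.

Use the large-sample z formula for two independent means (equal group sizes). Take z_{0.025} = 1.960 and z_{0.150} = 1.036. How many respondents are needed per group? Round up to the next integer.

n = 909 per group

n = (z_{α/2} + z_β)² · (σ₁² + σ₂²) / δ²
  = (1.960 + 1.036)² · (5² + 13² = 194) / 1.8²
  = 8.9760 · 194 / 3.24
  = 537.45
Design effect: 1.69 × 537.45 = 908.30.
Round up → n = 909 per group.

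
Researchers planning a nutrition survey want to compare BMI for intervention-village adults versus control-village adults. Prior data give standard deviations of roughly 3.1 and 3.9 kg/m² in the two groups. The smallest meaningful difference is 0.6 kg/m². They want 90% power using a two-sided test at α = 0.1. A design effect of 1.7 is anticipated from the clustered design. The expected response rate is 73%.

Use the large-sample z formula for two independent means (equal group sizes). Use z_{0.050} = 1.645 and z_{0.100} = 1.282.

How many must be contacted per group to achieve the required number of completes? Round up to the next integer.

n = 1376 per group

n = (z_{α/2} + z_β)² · (σ₁² + σ₂²) / δ²
  = (1.645 + 1.282)² · (3.1² + 3.9² = 24.82) / 0.6²
  = 8.5673 · 24.82 / 0.36
  = 590.67
Design effect: 1.7 × 590.67 = 1004.14.
Adjust for 73% response: 1004.14 / 0.73 = 1375.53.
Round up → n = 1376 per group.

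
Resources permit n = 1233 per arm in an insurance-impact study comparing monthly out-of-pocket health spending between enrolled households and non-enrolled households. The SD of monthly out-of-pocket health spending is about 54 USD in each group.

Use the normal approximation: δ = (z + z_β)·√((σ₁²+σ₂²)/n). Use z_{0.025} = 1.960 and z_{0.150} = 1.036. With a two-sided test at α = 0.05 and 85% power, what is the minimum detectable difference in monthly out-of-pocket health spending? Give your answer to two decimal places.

Minimum detectable difference ≈ 6.52 USD

δ = (z_{α/2} + z_β) · √((σ₁²+σ₂²)/n)
  = (1.960 + 1.036) · √(5832/1233)
  = 2.996 · √4.7299
  = 2.996 · 2.1748
  = 6.5158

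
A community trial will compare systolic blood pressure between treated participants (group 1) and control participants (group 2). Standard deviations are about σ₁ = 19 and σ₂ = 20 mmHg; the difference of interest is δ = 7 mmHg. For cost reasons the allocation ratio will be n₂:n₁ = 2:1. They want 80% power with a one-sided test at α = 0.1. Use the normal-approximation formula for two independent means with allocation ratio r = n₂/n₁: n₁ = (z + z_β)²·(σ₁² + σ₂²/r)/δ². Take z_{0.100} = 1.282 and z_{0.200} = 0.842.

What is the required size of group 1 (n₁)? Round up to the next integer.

n₁ = (z_α + z_β)² · (σ₁² + σ₂²/r) / δ²
   = (1.282 + 0.842)² · (19² + 20²/2) / 7²
   = 4.5114 · (361 + 200) / 49
   = 4.5114 · 561 / 49
   = 51.65
Round up → n₁ = 52; n₂ = r·n₁ = 2 × 52 = 104.

n₁ = 52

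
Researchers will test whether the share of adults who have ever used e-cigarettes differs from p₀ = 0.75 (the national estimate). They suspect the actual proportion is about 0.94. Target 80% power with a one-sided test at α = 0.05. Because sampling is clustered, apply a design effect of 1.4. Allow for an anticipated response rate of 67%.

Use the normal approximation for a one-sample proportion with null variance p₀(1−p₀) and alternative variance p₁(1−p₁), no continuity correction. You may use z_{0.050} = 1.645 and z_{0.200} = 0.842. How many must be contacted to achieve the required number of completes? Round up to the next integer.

n = 49

n = [z_α·√(p₀q₀) + z_β·√(p₁q₁)]² / (p₁ − p₀)²
  = [1.645·√(0.75·0.25) + 0.842·√(0.94·0.06)]² / (0.19)²
  = [1.645·0.4330 + 0.842·0.2375]² / 0.0361
  = [0.9123]² / 0.0361
  = 23.05
Design effect: 1.4 × 23.05 = 32.28.
Adjust for 67% response: 32.28 / 0.67 = 48.17.
Round up → n = 49.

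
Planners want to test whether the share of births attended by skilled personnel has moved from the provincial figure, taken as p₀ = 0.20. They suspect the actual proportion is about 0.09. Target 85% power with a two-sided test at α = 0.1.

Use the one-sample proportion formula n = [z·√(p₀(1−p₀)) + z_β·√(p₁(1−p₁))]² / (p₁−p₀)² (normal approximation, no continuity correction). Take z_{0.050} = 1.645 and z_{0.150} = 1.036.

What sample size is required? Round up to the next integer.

n = [z_{α/2}·√(p₀q₀) + z_β·√(p₁q₁)]² / (p₁ − p₀)²
  = [1.645·√(0.20·0.80) + 1.036·√(0.09·0.91)]² / (-0.11)²
  = [1.645·0.4000 + 1.036·0.2862]² / 0.0121
  = [0.9545]² / 0.0121
  = 75.29
Round up → n = 76.

n = 76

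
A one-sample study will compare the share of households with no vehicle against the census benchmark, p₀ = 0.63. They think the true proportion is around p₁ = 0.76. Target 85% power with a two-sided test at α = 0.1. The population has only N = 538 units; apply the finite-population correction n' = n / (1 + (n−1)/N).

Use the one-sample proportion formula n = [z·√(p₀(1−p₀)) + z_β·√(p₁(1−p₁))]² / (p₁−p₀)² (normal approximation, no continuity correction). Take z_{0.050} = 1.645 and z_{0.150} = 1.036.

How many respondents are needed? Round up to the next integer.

n = [z_{α/2}·√(p₀q₀) + z_β·√(p₁q₁)]² / (p₁ − p₀)²
  = [1.645·√(0.63·0.37) + 1.036·√(0.76·0.24)]² / (0.13)²
  = [1.645·0.4828 + 1.036·0.4271]² / 0.0169
  = [1.2367]² / 0.0169
  = 90.49
Finite-population correction (N = 538): 90.49 / (1 + (90.49 − 1)/538) = 77.59.
Round up → n = 78.

n = 78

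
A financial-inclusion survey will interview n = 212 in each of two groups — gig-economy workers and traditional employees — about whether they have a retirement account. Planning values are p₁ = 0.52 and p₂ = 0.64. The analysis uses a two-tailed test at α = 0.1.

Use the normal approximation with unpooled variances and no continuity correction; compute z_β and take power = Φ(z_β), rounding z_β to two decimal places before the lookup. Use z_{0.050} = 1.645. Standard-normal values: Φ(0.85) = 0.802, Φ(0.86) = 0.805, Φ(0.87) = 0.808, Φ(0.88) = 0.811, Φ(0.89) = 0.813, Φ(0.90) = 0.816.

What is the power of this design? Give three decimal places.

z_β = |p₁−p₂|·√(n/[p₁q₁+p₂q₂]) − z_{α/2}
    = 0.12 · √(212/0.4800) − 1.645
    = 0.12 · 21.0159 − 1.645
    = 2.5219 − 1.645 = 0.8769 → 0.88
Power = Φ(0.88) = 0.811.

Power ≈ 0.811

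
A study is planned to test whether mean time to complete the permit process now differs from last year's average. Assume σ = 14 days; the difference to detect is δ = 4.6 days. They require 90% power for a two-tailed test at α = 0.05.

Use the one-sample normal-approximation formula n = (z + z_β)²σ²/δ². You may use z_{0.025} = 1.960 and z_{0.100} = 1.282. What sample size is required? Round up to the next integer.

n = 98

n = (z_{α/2} + z_β)² · σ² / δ²
  = (1.960 + 1.282)² · 14² / 4.6²
  = 10.5106 · 196 / 21.16
  = 97.36
Round up → n = 98.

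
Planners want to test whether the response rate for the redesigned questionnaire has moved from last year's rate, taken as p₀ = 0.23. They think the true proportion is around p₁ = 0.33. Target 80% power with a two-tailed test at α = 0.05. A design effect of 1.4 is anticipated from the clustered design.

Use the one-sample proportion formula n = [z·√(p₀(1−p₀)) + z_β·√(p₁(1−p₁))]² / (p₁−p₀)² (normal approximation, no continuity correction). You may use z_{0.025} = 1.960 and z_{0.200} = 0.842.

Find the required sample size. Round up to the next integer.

n = [z_{α/2}·√(p₀q₀) + z_β·√(p₁q₁)]² / (p₁ − p₀)²
  = [1.960·√(0.23·0.77) + 0.842·√(0.33·0.67)]² / (0.10)²
  = [1.960·0.4208 + 0.842·0.4702]² / 0.0100
  = [1.2208]² / 0.0100
  = 149.02
Design effect: 1.4 × 149.02 = 208.63.
Round up → n = 209.

n = 209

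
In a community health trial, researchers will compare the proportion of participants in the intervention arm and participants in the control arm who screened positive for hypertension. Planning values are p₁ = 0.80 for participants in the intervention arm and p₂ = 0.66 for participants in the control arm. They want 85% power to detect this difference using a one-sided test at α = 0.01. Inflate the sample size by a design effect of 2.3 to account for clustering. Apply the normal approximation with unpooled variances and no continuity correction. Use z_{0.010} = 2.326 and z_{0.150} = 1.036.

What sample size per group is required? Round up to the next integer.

n = 510 per group

n = (z_α + z_β)² · [p₁(1−p₁) + p₂(1−p₂)] / (p₁ − p₂)²
  = (2.326 + 1.036)² · (0.80·0.20 + 0.66·0.34) / (0.14)²
  = (3.362)² · (0.1600 + 0.2244) / 0.0196
  = 11.3030 · 0.3844 / 0.0196
  = 221.68
Design effect: 2.3 × 221.68 = 509.86.
Round up → n = 510 per group.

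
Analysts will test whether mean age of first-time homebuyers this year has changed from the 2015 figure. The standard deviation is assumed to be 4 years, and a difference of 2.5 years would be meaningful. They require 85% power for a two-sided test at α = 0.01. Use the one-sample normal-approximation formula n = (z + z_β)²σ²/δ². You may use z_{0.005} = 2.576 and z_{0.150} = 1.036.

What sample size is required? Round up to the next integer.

n = (z_{α/2} + z_β)² · σ² / δ²
  = (2.576 + 1.036)² · 4² / 2.5²
  = 13.0465 · 16 / 6.25
  = 33.40
Round up → n = 34.

n = 34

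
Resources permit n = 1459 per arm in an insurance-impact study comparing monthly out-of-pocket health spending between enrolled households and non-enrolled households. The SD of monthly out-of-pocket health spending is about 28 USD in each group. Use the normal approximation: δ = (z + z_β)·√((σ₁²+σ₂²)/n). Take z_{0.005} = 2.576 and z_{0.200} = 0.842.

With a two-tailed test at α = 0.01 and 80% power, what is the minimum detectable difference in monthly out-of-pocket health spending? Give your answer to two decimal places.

δ = (z_{α/2} + z_β) · √((σ₁²+σ₂²)/n)
  = (2.576 + 0.842) · √(1568/1459)
  = 3.418 · √1.0747
  = 3.418 · 1.0367
  = 3.5434

Minimum detectable difference ≈ 3.54 USD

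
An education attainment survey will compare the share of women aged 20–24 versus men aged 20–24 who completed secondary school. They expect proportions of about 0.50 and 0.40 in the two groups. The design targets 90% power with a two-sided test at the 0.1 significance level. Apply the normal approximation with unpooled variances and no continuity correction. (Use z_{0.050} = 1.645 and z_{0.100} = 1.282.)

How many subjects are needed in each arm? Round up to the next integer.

n = (z_{α/2} + z_β)² · [p₁(1−p₁) + p₂(1−p₂)] / (p₁ − p₂)²
  = (1.645 + 1.282)² · (0.50·0.50 + 0.40·0.60) / (0.10)²
  = (2.927)² · (0.2500 + 0.2400) / 0.0100
  = 8.5673 · 0.4900 / 0.0100
  = 419.80
Round up → n = 420 per group.

n = 420 per group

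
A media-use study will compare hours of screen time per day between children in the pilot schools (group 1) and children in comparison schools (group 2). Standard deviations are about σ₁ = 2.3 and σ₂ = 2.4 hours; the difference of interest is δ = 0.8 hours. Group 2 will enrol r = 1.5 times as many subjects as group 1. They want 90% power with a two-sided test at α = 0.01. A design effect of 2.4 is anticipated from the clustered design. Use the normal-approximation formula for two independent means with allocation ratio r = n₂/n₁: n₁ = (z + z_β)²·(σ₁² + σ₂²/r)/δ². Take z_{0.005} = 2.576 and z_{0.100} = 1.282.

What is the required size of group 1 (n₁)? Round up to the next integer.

n₁ = (z_{α/2} + z_β)² · (σ₁² + σ₂²/r) / δ²
   = (2.576 + 1.282)² · (2.3² + 2.4²/1.5) / 0.8²
   = 14.8842 · (5.29 + 3.84) / 0.64
   = 14.8842 · 9.13 / 0.64
   = 212.33
Design effect: 2.4 × 212.33 = 509.60.
Round up → n₁ = 510; n₂ = r·n₁ = 1.5 × 510 = 765.

n₁ = 510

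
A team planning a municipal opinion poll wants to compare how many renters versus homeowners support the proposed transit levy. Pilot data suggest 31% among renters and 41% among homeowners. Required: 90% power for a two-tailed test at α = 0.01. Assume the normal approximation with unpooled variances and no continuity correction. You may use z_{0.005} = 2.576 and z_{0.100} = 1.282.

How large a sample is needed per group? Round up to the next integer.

n = (z_{α/2} + z_β)² · [p₁(1−p₁) + p₂(1−p₂)] / (p₁ − p₂)²
  = (2.576 + 1.282)² · (0.31·0.69 + 0.41·0.59) / (-0.10)²
  = (3.858)² · (0.2139 + 0.2419) / 0.0100
  = 14.8842 · 0.4558 / 0.0100
  = 678.42
Round up → n = 679 per group.

n = 679 per group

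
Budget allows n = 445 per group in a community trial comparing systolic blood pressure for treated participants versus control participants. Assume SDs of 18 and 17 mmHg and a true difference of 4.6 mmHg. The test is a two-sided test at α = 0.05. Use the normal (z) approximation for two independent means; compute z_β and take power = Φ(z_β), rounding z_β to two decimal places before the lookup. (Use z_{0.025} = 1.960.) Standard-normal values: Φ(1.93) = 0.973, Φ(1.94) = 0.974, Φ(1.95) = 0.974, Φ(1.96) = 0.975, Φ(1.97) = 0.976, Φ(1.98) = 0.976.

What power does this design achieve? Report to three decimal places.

z_β = δ·√(n/(σ₁²+σ₂²)) − z_{α/2}
    = 4.6 · √(445/613) − 1.960
    = 4.6 · 0.85202 − 1.960
    = 3.9193 − 1.960 = 1.9593 → 1.96
Power = Φ(1.96) = 0.975.

Power ≈ 0.975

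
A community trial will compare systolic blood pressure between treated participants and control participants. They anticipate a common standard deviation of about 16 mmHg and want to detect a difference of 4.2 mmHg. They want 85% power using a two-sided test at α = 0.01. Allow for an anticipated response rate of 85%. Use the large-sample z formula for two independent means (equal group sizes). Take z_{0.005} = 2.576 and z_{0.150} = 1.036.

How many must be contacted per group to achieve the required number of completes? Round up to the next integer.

n = (z_{α/2} + z_β)² · (σ₁² + σ₂²) / δ²
  = (2.576 + 1.036)² · (2·16² = 512) / 4.2²
  = 13.0465 · 512 / 17.64
  = 378.68
Adjust for 85% response: 378.68 / 0.85 = 445.50.
Round up → n = 446 per group.

n = 446 per group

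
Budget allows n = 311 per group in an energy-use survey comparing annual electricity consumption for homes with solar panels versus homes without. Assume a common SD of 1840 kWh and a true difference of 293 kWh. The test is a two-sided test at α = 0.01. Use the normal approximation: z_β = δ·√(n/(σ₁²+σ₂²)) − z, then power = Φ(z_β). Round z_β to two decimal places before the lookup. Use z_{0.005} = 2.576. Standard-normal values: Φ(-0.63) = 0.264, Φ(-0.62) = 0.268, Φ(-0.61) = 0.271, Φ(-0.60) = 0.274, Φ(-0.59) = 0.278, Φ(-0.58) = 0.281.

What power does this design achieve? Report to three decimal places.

z_β = δ·√(n/(σ₁²+σ₂²)) − z_{α/2}
    = 293 · √(311/6771200) − 2.576
    = 293 · 0.00678 − 2.576
    = 1.9857 − 2.576 = -0.5903 → -0.59
Power = Φ(-0.59) = 0.278.

Power ≈ 0.278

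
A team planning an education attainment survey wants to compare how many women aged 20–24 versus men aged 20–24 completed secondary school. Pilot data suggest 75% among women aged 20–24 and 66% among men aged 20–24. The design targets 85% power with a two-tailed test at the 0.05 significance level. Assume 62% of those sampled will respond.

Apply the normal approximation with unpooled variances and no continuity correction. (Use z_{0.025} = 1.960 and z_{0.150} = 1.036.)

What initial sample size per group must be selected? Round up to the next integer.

n = 737 per group

n = (z_{α/2} + z_β)² · [p₁(1−p₁) + p₂(1−p₂)] / (p₁ − p₂)²
  = (1.960 + 1.036)² · (0.75·0.25 + 0.66·0.34) / (0.09)²
  = (2.996)² · (0.1875 + 0.2244) / 0.0081
  = 8.9760 · 0.4119 / 0.0081
  = 456.45
Adjust for 62% response: 456.45 / 0.62 = 736.20.
Round up → n = 737 per group.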